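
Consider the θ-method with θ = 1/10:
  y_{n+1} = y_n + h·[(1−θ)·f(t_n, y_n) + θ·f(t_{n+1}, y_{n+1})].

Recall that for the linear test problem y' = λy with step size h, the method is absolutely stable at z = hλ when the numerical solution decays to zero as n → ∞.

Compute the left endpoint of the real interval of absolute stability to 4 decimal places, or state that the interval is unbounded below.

Test eqn y'=λy, z=hλ:
  y_{n+1} = y_n + z·[9/10·y_n + 1/10·y_{n+1}] ⇒ (1 − 1/10z)y_{n+1} = (1 + 9/10z)y_n
  Hence R(z) = (1 + 9/10z)/(1 − 1/10z).

Find x<0 with |R(x)|<1.
x=-1.19: |R|=0.0634
R=−1: 1+9/10x = −1+1/10x ⇒ -4/5x=2 ⇒ x=2/(-4/5)=-2.5000
Confirm numerically:
  x=-1.859: |R|=0.56759 <1
  x=-1.769: |R|=0.50310 <1
  x=-1.394: |R|=0.22345 <1
  x=-1.282: |R|=0.13632 <1
  x=-2.969: |R|=1.28931 >1
  x=-2.883: |R|=1.23783 >1
Stable set (-2.5000, 0).

left endpoint -2.5000.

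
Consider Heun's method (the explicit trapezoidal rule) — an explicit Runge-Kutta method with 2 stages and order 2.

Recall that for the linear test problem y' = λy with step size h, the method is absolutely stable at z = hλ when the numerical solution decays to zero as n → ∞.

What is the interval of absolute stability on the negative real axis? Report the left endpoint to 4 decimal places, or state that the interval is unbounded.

On y'=λy, z=hλ:
  order 2, 2-stage ⇒ R(z)=1+z+z^2/2
  (e.g. R(-1.21)=0.52205, |R|=0.52205)

Need |R(x)|<1, x<0.
x=-1.21: |R|=0.5221
|R(-2.32)|=1.3712 |R(-1.83)|=0.8445 |R(-0.8)|=0.5200
Bisect:
  x_lo=-2.4167 |R|=1.5035  x_hi=-0.3522 |R|=0.7098
  mid=-1.38441 |R|=0.57388 →hi
  mid=-1.90053 |R|=0.90548 →hi
  mid=-2.15859 |R|=1.17117 →lo
  mid=-2.02956 |R|=1.03000 →lo
  mid=-1.96504 |R|=0.96565 →hi
  mid=-1.99730 |R|=0.99731 →hi
  mid=-2.01343 |R|=1.01352 →lo
  ...
  [-2.00007,-1.99995] ⇒ x*=-2.0000
Stable set (-2.0000, 0).

z∈(-2.0000,0).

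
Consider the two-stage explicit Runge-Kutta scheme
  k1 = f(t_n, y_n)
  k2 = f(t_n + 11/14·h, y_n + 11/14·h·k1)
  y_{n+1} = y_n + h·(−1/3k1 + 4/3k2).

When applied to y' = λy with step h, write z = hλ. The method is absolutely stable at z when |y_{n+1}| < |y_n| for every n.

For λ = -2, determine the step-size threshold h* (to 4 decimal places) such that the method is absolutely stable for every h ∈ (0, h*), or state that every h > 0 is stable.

(-0.9545,0); λ=-2 ⇒ h* = (21/22)/2 = 0.4773.

On y'=λy, z=hλ:
  k1=λy_n ⇒ h·k1=z·y_n;  k2=λ(1+11/14z)y_n ⇒ h·k2=z(1+11/14z)y_n
  y_{n+1}/y_n = 1 − 1/3z + 4/3z(1+11/14z) = 1 + z + 22/21z²
  Hence R(z) = 1 + z + 22/21z².

Find x<0 with |R(x)|<1.
x=-0.82: |R|=0.8844
R=1: x+22/21x²=0 ⇒ x=−21/22=-0.9545; min R=1−1/(4·22/21)=0.7614>−1
Confirm numerically:
  x=-0.726: |R|=0.82617 <1
  x=-0.552: |R|=0.76721 <1
  x=-0.530: |R|=0.76428 <1
  x=-1.525: |R|=1.91137 >1
  x=-1.393: |R|=1.63985 >1
  x=-1.217: |R|=1.33462 >1
So |R|<1 on (-0.9545, 0).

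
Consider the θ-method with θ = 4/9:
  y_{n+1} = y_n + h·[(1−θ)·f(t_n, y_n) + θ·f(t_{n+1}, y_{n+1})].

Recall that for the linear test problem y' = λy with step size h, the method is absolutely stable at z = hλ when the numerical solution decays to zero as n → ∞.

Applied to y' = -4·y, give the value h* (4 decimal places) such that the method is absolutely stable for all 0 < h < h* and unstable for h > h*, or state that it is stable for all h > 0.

(-18.0000,0); λ=-4 ⇒ h* = (18)/4 = 4.5000.

Test eqn y'=λy, z=hλ:
  y_{n+1} = y_n + z·[5/9·y_n + 4/9·y_{n+1}] ⇒ (1 − 4/9z)y_{n+1} = (1 + 5/9z)y_n
  so R(z) = (1 + 5/9z)/(1 − 4/9z).

Boundary: |R(x)|=1, x<0.
x=-1.17: |R|=0.2303
R=−1: 1+5/9x = −1+4/9x ⇒ -1/9x=2 ⇒ x=2/(-1/9)=-18.0000
Confirm numerically:
  x=-13.672: |R|=0.93204 <1
  x=-13.252: |R|=0.92343 <1
  x=-12.038: |R|=0.89568 <1
  x=-18.543: |R|=1.00653 >1
  x=-18.043: |R|=1.00053 >1
Stable set (-18.0000, 0).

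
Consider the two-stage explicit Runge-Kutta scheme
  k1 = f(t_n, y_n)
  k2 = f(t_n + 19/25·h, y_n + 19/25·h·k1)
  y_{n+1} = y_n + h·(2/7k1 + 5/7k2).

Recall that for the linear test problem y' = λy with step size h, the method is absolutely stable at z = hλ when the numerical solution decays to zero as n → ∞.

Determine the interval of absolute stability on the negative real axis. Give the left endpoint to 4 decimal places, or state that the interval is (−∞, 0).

Set f=λy, z=hλ:
  k1=λy_n ⇒ h·k1=z·y_n;  k2=λ(1+19/25z)y_n ⇒ h·k2=z(1+19/25z)y_n
  y_{n+1}/y_n = 1 + 2/7z + 5/7z(1+19/25z) = 1 + z + 19/35z²
  ⇒ R(z) = 1 + z + 19/35z².

Find x<0 with |R(x)|<1.
x=-0.41: |R|=0.6813
R=1: x+19/35x²=0 ⇒ x=−35/19=-1.8421; min R=1−1/(4·19/35)=0.5395>−1
Confirm numerically:
  x=-1.629: |R|=0.81155 <1
  x=-1.535: |R|=0.74409 <1
  x=-1.148: |R|=0.56743 <1
  x=-2.268: |R|=1.52436 >1
  x=-2.228: |R|=1.46673 >1
So |R|<1 on (-1.8421, 0).

(-1.8421, 0).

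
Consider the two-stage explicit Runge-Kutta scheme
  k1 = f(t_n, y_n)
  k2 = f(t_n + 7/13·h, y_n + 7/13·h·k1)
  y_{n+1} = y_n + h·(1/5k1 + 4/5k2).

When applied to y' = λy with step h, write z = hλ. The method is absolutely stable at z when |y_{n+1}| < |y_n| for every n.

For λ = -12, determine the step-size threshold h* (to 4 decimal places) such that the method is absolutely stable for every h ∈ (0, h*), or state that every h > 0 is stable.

(-2.3214,0); λ=-12 ⇒ h* = (65/28)/12 = 0.1935.

On y'=λy, z=hλ:
  k1=λy_n ⇒ h·k1=z·y_n;  k2=λ(1+7/13z)y_n ⇒ h·k2=z(1+7/13z)y_n
  y_{n+1}/y_n = 1 + 1/5z + 4/5z(1+7/13z) = 1 + z + 28/65z²
  R(z) = 1 + z + 28/65z².

Need |R(x)|<1, x<0.
x=-1.4: |R|=0.4443
R=1: x+28/65x²=0 ⇒ x=−65/28=-2.3214; min R=1−1/(4·28/65)=0.4196>−1
Confirm numerically:
  x=-2.056: |R|=0.76492 <1
  x=-1.515: |R|=0.47371 <1
  x=-1.357: |R|=0.43624 <1
  x=-1.172: |R|=0.41970 <1
  x=-2.832: |R|=1.62287 >1
  x=-2.613: |R|=1.32819 >1
So |R|<1 on (-2.3214, 0).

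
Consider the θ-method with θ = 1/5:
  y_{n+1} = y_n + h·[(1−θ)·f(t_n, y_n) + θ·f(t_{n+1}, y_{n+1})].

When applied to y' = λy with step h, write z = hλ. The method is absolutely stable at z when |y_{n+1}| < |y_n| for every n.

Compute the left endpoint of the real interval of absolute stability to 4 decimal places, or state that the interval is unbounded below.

z* = -3.3333.

With y'=λy (z=hλ):
  y_{n+1} = y_n + z·[4/5·y_n + 1/5·y_{n+1}] ⇒ (1 − 1/5z)y_{n+1} = (1 + 4/5z)y_n
  so R(z) = (1 + 4/5z)/(1 − 1/5z).

Find x<0 with |R(x)|<1.
x=-1.78: |R|=0.3127
R=−1: 1+4/5x = −1+1/5x ⇒ -3/5x=2 ⇒ x=2/(-3/5)=-3.3333
Confirm numerically:
  x=-2.787: |R|=0.78952 <1
  x=-1.753: |R|=0.29794 <1
  x=-1.405: |R|=0.09680 <1
  x=-3.578: |R|=1.08557 >1
  x=-3.545: |R|=1.07431 >1
Interval (-3.3333, 0).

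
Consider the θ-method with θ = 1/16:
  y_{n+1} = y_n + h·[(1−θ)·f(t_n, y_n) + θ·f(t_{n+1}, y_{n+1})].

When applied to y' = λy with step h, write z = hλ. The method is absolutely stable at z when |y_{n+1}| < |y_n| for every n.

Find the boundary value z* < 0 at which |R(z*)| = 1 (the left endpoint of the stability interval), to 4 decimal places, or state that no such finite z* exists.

With y'=λy (z=hλ):
  y_{n+1} = y_n + z·[15/16·y_n + 1/16·y_{n+1}] ⇒ (1 − 1/16z)y_{n+1} = (1 + 15/16z)y_n
  R(z) = (1 + 15/16z)/(1 − 1/16z).

Find x<0 with |R(x)|<1.
x=-0.51: |R|=0.5058
R=−1: 1+15/16x = −1+1/16x ⇒ -7/8x=2 ⇒ x=2/(-7/8)=-2.2857
Confirm numerically:
  x=-1.141: |R|=0.06505 <1
  x=-1.103: |R|=0.03187 <1
  x=-0.977: |R|=0.07922 <1
  x=-2.783: |R|=1.37065 >1
  x=-2.595: |R|=1.23286 >1
  x=-2.561: |R|=1.20764 >1
Interval (-2.2857, 0).

left endpoint -2.2857.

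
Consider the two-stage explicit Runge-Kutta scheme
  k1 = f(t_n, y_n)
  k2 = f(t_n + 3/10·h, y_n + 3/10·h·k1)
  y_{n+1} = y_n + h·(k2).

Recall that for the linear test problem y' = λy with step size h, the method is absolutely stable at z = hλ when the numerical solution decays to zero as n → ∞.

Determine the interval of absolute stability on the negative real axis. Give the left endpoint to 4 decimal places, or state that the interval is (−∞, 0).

Set f=λy, z=hλ:
  k1=λy_n ⇒ h·k1=z·y_n;  k2=λ(1+3/10z)y_n ⇒ h·k2=z(1+3/10z)y_n
  y_{n+1}/y_n = 1 + z(1+3/10z) = 1 + z + 3/10z²
  ⇒ R(z) = 1 + z + 3/10z².

Find x<0 with |R(x)|<1.
x=-0.38: |R|=0.6633
R=1: x+3/10x²=0 ⇒ x=−10/3=-3.3333; min R=1−1/(4·3/10)=0.1667>−1
Confirm numerically:
  x=-3.039: |R|=0.73166 <1
  x=-1.949: |R|=0.19058 <1
  x=-1.850: |R|=0.17675 <1
  x=-3.820: |R|=1.55772 >1
  x=-3.788: |R|=1.51668 >1
Interval (-3.3333, 0).

z∈(-3.3333,0).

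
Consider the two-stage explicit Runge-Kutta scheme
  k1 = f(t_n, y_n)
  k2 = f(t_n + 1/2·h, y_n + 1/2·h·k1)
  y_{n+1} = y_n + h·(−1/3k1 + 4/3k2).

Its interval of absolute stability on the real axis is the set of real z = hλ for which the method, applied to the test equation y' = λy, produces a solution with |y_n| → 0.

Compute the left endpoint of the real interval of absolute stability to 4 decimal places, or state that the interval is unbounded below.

Set f=λy, z=hλ:
  k1=λy_n ⇒ h·k1=z·y_n;  k2=λ(1+1/2z)y_n ⇒ h·k2=z(1+1/2z)y_n
  y_{n+1}/y_n = 1 − 1/3z + 4/3z(1+1/2z) = 1 + z + 2/3z²
  Hence R(z) = 1 + z + 2/3z².

Solve |R(x)|<1 on ℝ⁻.
x=-0.51: |R|=0.6634
R=1: x+2/3x²=0 ⇒ x=−3/2=-1.5000; min R=1−1/(4·2/3)=0.6250>−1
Confirm numerically:
  x=-1.349: |R|=0.86420 <1
  x=-1.322: |R|=0.84312 <1
  x=-0.978: |R|=0.65966 <1
  x=-0.658: |R|=0.63064 <1
  x=-1.649: |R|=1.16380 >1
  x=-1.567: |R|=1.06999 >1
Stable set (-1.5000, 0).

z* = -1.5000.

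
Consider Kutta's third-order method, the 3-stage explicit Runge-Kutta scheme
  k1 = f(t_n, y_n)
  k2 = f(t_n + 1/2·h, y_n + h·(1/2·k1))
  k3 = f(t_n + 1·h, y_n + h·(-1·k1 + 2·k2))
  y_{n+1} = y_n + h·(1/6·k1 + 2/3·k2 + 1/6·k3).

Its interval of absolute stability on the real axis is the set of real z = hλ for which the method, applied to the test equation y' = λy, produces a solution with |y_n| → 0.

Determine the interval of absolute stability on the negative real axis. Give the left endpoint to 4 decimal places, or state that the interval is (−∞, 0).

z∈(-2.5127,0).

Test eqn y'=λy, z=hλ:
  order 3, 3-stage ⇒ R(z)=1+z+z^2/2+z^3/6
  (e.g. R(-1.33)=0.16234, |R|=0.16234)

Need |R(x)|<1, x<0.
x=-1.33: |R|=0.1623
|R(-2.59)|=1.1316 |R(-2.15)|=0.4951 |R(-1.18)|=0.2424
Bisect:
  x_lo=-3.2130 |R|=2.5794  x_hi=-0.3061 |R|=0.7360
  mid=-1.75952 |R|=0.11945 →hi
  mid=-2.48624 |R|=0.95695 →hi
  mid=-2.84960 |R|=1.64606 →lo
  mid=-2.66792 |R|=1.27398 →lo
  mid=-2.57708 |R|=1.10896 →lo
  mid=-2.53166 |R|=1.03138 →lo
  mid=-2.50895 |R|=0.99378 →hi
  ...
  [-2.51286,-2.51268] ⇒ x*=-2.5127
Interval (-2.5127, 0).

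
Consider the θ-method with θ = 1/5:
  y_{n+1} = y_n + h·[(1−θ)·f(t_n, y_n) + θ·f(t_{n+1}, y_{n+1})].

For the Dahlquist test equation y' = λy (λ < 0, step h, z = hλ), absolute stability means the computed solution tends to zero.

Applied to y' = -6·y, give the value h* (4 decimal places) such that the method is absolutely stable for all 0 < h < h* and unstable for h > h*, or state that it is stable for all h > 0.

(-3.3333,0); λ=-6 ⇒ h* = (10/3)/6 = 0.5556.

Set f=λy, z=hλ:
  y_{n+1} = y_n + z·[4/5·y_n + 1/5·y_{n+1}] ⇒ (1 − 1/5z)y_{n+1} = (1 + 4/5z)y_n
  Hence R(z) = (1 + 4/5z)/(1 − 1/5z).

Need |R(x)|<1, x<0.
x=-1.5: |R|=0.1538
R=−1: 1+4/5x = −1+1/5x ⇒ -3/5x=2 ⇒ x=2/(-3/5)=-3.3333
Confirm numerically:
  x=-2.684: |R|=0.74649 <1
  x=-2.285: |R|=0.56829 <1
  x=-1.749: |R|=0.29575 <1
  x=-3.888: |R|=1.18722 >1
  x=-3.400: |R|=1.02381 >1
Stable set (-3.3333, 0).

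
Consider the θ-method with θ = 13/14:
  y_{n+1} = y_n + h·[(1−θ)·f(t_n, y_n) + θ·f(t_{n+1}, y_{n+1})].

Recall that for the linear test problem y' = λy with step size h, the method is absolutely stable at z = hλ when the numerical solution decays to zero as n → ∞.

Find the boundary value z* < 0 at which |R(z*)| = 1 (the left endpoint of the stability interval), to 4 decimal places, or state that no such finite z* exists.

On y'=λy, z=hλ:
  y_{n+1} = y_n + z·[1/14·y_n + 13/14·y_{n+1}] ⇒ (1 − 13/14z)y_{n+1} = (1 + 1/14z)y_n
  R(z) = (1 + 1/14z)/(1 − 13/14z).

Need |R(x)|<1, x<0.
x=-0.91: |R|=0.5068
x=-2: |R|=0.3000
x=-10: |R|=0.0278
x=-100: |R|=0.0654
θ=13/14≥1/2 ⇒ |1+1/14x|<|1−13/14x| ∀x<0 ⇒ interval (−∞,0).

unbounded; (−∞, 0).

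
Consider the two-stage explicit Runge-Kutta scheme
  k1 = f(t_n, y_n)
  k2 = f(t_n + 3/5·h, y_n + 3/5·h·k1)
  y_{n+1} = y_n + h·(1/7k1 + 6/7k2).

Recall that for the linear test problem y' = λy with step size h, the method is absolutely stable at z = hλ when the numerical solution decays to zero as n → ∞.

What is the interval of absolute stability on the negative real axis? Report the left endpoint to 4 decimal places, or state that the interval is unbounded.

Test eqn y'=λy, z=hλ:
  k1=λy_n ⇒ h·k1=z·y_n;  k2=λ(1+3/5z)y_n ⇒ h·k2=z(1+3/5z)y_n
  y_{n+1}/y_n = 1 + 1/7z + 6/7z(1+3/5z) = 1 + z + 18/35z²
  ⇒ R(z) = 1 + z + 18/35z².

Boundary: |R(x)|=1, x<0.
x=-1.59: |R|=0.7102
R=1: x+18/35x²=0 ⇒ x=−35/18=-1.9444; min R=1−1/(4·18/35)=0.5139>−1
Confirm numerically:
  x=-1.854: |R|=0.91376 <1
  x=-1.260: |R|=0.55648 <1
  x=-1.132: |R|=0.52702 <1
  x=-0.987: |R|=0.51400 <1
  x=-2.329: |R|=1.46061 >1
  x=-2.294: |R|=1.41240 >1
So |R|<1 on (-1.9444, 0).

(-1.9444, 0).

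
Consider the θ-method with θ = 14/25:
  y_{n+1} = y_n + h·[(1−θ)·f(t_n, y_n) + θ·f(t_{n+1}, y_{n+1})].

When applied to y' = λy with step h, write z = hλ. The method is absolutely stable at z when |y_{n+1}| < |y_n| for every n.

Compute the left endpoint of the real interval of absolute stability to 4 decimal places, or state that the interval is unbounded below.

On y'=λy, z=hλ:
  y_{n+1} = y_n + z·[11/25·y_n + 14/25·y_{n+1}] ⇒ (1 − 14/25z)y_{n+1} = (1 + 11/25z)y_n
  R(z) = (1 + 11/25z)/(1 − 14/25z).

Boundary: |R(x)|=1, x<0.
x=-0.31: |R|=0.7359
x=-2: |R|=0.0566
x=-10: |R|=0.5152
x=-100: |R|=0.7544
θ=14/25≥1/2 ⇒ |1+11/25x|<|1−14/25x| ∀x<0 ⇒ interval (−∞,0).

(−∞, 0) — no finite endpoint.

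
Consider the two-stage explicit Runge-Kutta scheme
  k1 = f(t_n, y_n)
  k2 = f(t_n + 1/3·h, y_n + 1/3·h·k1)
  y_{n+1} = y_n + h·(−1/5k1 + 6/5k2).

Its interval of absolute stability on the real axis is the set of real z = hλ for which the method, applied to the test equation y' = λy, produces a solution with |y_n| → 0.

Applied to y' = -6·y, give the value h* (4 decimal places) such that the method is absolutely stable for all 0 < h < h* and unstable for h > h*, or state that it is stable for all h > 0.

(-2.5000,0); λ=-6 ⇒ h* = (5/2)/6 = 0.4167.

Test eqn y'=λy, z=hλ:
  k1=λy_n ⇒ h·k1=z·y_n;  k2=λ(1+1/3z)y_n ⇒ h·k2=z(1+1/3z)y_n
  y_{n+1}/y_n = 1 − 1/5z + 6/5z(1+1/3z) = 1 + z + 2/5z²
  so R(z) = 1 + z + 2/5z².

Solve |R(x)|<1 on ℝ⁻.
x=-0.37: |R|=0.6848
R=1: x+2/5x²=0 ⇒ x=−5/2=-2.5000; min R=1−1/(4·2/5)=0.3750>−1
Confirm numerically:
  x=-2.233: |R|=0.76152 <1
  x=-1.804: |R|=0.49777 <1
  x=-1.207: |R|=0.37574 <1
  x=-1.114: |R|=0.38240 <1
  x=-2.918: |R|=1.48789 >1
  x=-2.608: |R|=1.11267 >1
So |R|<1 on (-2.5000, 0).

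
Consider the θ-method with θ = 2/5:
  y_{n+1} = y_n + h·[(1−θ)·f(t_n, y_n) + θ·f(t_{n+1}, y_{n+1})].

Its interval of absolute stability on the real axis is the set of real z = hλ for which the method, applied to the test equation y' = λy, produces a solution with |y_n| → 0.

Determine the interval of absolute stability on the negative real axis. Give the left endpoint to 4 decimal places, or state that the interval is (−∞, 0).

(-10.0000, 0).

Set f=λy, z=hλ:
  y_{n+1} = y_n + z·[3/5·y_n + 2/5·y_{n+1}] ⇒ (1 − 2/5z)y_{n+1} = (1 + 3/5z)y_n
  R(z) = (1 + 3/5z)/(1 − 2/5z).

Need |R(x)|<1, x<0.
x=-0.98: |R|=0.2960
R=−1: 1+3/5x = −1+2/5x ⇒ -1/5x=2 ⇒ x=2/(-1/5)=-10.0000
Confirm numerically:
  x=-7.430: |R|=0.87059 <1
  x=-5.565: |R|=0.72505 <1
  x=-5.541: |R|=0.72273 <1
  x=-10.545: |R|=1.02089 >1
  x=-10.289: |R|=1.01130 >1
Interval (-10.0000, 0).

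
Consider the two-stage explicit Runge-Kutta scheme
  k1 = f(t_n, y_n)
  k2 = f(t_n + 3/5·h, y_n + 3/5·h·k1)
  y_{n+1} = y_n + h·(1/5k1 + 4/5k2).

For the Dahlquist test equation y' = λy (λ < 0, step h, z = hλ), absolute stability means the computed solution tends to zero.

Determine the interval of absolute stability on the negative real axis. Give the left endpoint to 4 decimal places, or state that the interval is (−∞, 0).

z∈(-2.0833,0).

Test eqn y'=λy, z=hλ:
  k1=λy_n ⇒ h·k1=z·y_n;  k2=λ(1+3/5z)y_n ⇒ h·k2=z(1+3/5z)y_n
  y_{n+1}/y_n = 1 + 1/5z + 4/5z(1+3/5z) = 1 + z + 12/25z²
  Hence R(z) = 1 + z + 12/25z².

Boundary: |R(x)|=1, x<0.
x=-1.22: |R|=0.4944
R=1: x+12/25x²=0 ⇒ x=−25/12=-2.0833; min R=1−1/(4·12/25)=0.4792>−1
Confirm numerically:
  x=-1.534: |R|=0.59551 <1
  x=-1.495: |R|=0.57781 <1
  x=-0.950: |R|=0.48320 <1
  x=-2.676: |R|=1.76127 >1
  x=-2.227: |R|=1.15357 >1
  x=-2.195: |R|=1.11765 >1
Stable set (-2.0833, 0).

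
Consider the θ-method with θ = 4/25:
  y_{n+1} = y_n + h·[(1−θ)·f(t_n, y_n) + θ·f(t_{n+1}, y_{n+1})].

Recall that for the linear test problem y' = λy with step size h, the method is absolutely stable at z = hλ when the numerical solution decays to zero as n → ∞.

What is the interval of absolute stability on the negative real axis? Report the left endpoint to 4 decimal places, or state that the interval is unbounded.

(-2.9412, 0).

Test eqn y'=λy, z=hλ:
  y_{n+1} = y_n + z·[21/25·y_n + 4/25·y_{n+1}] ⇒ (1 − 4/25z)y_{n+1} = (1 + 21/25z)y_n
  ⇒ R(z) = (1 + 21/25z)/(1 − 4/25z).

Solve |R(x)|<1 on ℝ⁻.
x=-0.44: |R|=0.5889
R=−1: 1+21/25x = −1+4/25x ⇒ -17/25x=2 ⇒ x=2/(-17/25)=-2.9412
Confirm numerically:
  x=-2.562: |R|=0.81712 <1
  x=-1.924: |R|=0.47113 <1
  x=-1.708: |R|=0.34142 <1
  x=-3.540: |R|=1.25996 >1
  x=-3.141: |R|=1.09043 >1
Interval (-2.9412, 0).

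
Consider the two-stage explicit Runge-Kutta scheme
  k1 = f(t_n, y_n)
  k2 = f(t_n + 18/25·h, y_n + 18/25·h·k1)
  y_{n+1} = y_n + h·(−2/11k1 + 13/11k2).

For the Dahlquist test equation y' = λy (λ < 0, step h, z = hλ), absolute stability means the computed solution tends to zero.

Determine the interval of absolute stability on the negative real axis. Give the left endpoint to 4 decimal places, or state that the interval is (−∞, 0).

With y'=λy (z=hλ):
  k1=λy_n ⇒ h·k1=z·y_n;  k2=λ(1+18/25z)y_n ⇒ h·k2=z(1+18/25z)y_n
  y_{n+1}/y_n = 1 − 2/11z + 13/11z(1+18/25z) = 1 + z + 234/275z²
  R(z) = 1 + z + 234/275z².

Boundary: |R(x)|=1, x<0.
x=-1.56: |R|=1.5108
R=1: x+234/275x²=0 ⇒ x=−275/234=-1.1752; min R=1−1/(4·234/275)=0.7062>−1
Confirm numerically:
  x=-0.983: |R|=0.83922 <1
  x=-0.864: |R|=0.77120 <1
  x=-0.549: |R|=0.70746 <1
  x=-1.757: |R|=1.86980 >1
  x=-1.688: |R|=1.73653 >1
  x=-1.589: |R|=1.55948 >1
So |R|<1 on (-1.1752, 0).

(-1.1752, 0).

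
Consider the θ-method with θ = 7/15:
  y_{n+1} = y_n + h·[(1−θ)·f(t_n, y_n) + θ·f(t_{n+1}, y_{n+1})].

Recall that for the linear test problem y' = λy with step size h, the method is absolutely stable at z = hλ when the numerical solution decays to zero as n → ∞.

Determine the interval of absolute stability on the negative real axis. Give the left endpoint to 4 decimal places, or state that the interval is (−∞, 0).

(-30.0000, 0).

On y'=λy, z=hλ:
  y_{n+1} = y_n + z·[8/15·y_n + 7/15·y_{n+1}] ⇒ (1 − 7/15z)y_{n+1} = (1 + 8/15z)y_n
  so R(z) = (1 + 8/15z)/(1 − 7/15z).

Solve |R(x)|<1 on ℝ⁻.
x=-1.1: |R|=0.2731
R=−1: 1+8/15x = −1+7/15x ⇒ -1/15x=2 ⇒ x=2/(-1/15)=-30.0000
Confirm numerically:
  x=-29.073: |R|=0.99576 <1
  x=-27.514: |R|=0.98802 <1
  x=-14.715: |R|=0.87047 <1
  x=-30.540: |R|=1.00236 >1
  x=-30.067: |R|=1.00030 >1
  x=-30.059: |R|=1.00026 >1
Interval (-30.0000, 0).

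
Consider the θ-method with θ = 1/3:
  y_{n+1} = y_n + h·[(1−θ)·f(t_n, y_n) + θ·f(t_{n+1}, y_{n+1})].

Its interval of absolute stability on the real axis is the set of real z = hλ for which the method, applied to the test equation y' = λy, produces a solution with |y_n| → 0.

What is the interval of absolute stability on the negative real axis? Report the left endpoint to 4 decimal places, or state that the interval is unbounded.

With y'=λy (z=hλ):
  y_{n+1} = y_n + z·[2/3·y_n + 1/3·y_{n+1}] ⇒ (1 − 1/3z)y_{n+1} = (1 + 2/3z)y_n
  so R(z) = (1 + 2/3z)/(1 − 1/3z).

Solve |R(x)|<1 on ℝ⁻.
x=-0.53: |R|=0.5496
R=−1: 1+2/3x = −1+1/3x ⇒ -1/3x=2 ⇒ x=2/(-1/3)=-6.0000
Confirm numerically:
  x=-5.058: |R|=0.88310 <1
  x=-3.931: |R|=0.70149 <1
  x=-3.877: |R|=0.69129 <1
  x=-3.423: |R|=0.59879 <1
  x=-6.416: |R|=1.04418 >1
  x=-6.263: |R|=1.02839 >1
Stable set (-6.0000, 0).

(-6.0000, 0).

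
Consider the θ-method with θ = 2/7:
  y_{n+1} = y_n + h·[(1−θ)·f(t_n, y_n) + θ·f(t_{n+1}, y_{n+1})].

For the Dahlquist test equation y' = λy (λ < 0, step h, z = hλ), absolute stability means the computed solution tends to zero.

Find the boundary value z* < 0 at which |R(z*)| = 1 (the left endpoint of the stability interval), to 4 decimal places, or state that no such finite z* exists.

z* = -4.6667.

On y'=λy, z=hλ:
  y_{n+1} = y_n + z·[5/7·y_n + 2/7·y_{n+1}] ⇒ (1 − 2/7z)y_{n+1} = (1 + 5/7z)y_n
  R(z) = (1 + 5/7z)/(1 − 2/7z).

Solve |R(x)|<1 on ℝ⁻.
x=-0.35: |R|=0.6818
R=−1: 1+5/7x = −1+2/7x ⇒ -3/7x=2 ⇒ x=2/(-3/7)=-4.6667
Confirm numerically:
  x=-4.257: |R|=0.92078 <1
  x=-3.966: |R|=0.85923 <1
  x=-3.092: |R|=0.64169 <1
  x=-2.708: |R|=0.52674 <1
  x=-5.172: |R|=1.08741 >1
  x=-4.794: |R|=1.02303 >1
  x=-4.743: |R|=1.01389 >1
Stable set (-4.6667, 0).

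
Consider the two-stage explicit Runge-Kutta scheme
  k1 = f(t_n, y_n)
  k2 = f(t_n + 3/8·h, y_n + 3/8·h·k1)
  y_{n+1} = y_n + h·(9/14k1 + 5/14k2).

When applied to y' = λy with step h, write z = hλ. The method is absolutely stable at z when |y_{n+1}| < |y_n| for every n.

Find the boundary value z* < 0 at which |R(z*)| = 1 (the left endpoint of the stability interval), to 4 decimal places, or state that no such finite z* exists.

left endpoint -7.4667.

On y'=λy, z=hλ:
  k1=λy_n ⇒ h·k1=z·y_n;  k2=λ(1+3/8z)y_n ⇒ h·k2=z(1+3/8z)y_n
  y_{n+1}/y_n = 1 + 9/14z + 5/14z(1+3/8z) = 1 + z + 15/112z²
  so R(z) = 1 + z + 15/112z².

Boundary: |R(x)|=1, x<0.
x=-0.67: |R|=0.3901
R=1: x+15/112x²=0 ⇒ x=−112/15=-7.4667; min R=1−1/(4·15/112)=-0.8667>−1
Confirm numerically:
  x=-6.256: |R|=0.01437 <1
  x=-4.440: |R|=0.79979 <1
  x=-3.503: |R|=0.85956 <1
  x=-3.031: |R|=0.80060 <1
  x=-8.019: |R|=1.59319 >1
  x=-7.915: |R|=1.47525 >1
  x=-7.693: |R|=1.23319 >1
So |R|<1 on (-7.4667, 0).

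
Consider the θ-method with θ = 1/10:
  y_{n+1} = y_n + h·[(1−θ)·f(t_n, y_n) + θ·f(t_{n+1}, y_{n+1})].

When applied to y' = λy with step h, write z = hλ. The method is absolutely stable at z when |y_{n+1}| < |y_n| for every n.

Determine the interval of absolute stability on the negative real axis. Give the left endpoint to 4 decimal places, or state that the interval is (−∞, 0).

(-2.5000, 0).

On y'=λy, z=hλ:
  y_{n+1} = y_n + z·[9/10·y_n + 1/10·y_{n+1}] ⇒ (1 − 1/10z)y_{n+1} = (1 + 9/10z)y_n
  so R(z) = (1 + 9/10z)/(1 − 1/10z).

Boundary: |R(x)|=1, x<0.
x=-0.69: |R|=0.3545
R=−1: 1+9/10x = −1+1/10x ⇒ -4/5x=2 ⇒ x=2/(-4/5)=-2.5000
Confirm numerically:
  x=-2.150: |R|=0.76955 <1
  x=-2.000: |R|=0.66667 <1
  x=-1.428: |R|=0.24956 <1
  x=-1.336: |R|=0.17855 <1
  x=-2.920: |R|=1.26006 >1
  x=-2.802: |R|=1.18872 >1
  x=-2.726: |R|=1.14207 >1
Stable set (-2.5000, 0).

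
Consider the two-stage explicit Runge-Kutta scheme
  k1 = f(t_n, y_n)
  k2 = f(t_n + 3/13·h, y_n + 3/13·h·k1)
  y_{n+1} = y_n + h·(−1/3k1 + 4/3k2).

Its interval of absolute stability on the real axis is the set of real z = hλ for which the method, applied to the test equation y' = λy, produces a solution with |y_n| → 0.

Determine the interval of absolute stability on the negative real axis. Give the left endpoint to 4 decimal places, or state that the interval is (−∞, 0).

(-3.2500, 0).

Test eqn y'=λy, z=hλ:
  k1=λy_n ⇒ h·k1=z·y_n;  k2=λ(1+3/13z)y_n ⇒ h·k2=z(1+3/13z)y_n
  y_{n+1}/y_n = 1 − 1/3z + 4/3z(1+3/13z) = 1 + z + 4/13z²
  so R(z) = 1 + z + 4/13z².

Need |R(x)|<1, x<0.
x=-0.93: |R|=0.3361
R=1: x+4/13x²=0 ⇒ x=−13/4=-3.2500; min R=1−1/(4·4/13)=0.1875>−1
Confirm numerically:
  x=-3.190: |R|=0.94111 <1
  x=-3.024: |R|=0.78972 <1
  x=-2.602: |R|=0.48120 <1
  x=-3.562: |R|=1.34195 >1
  x=-3.451: |R|=1.21343 >1
  x=-3.277: |R|=1.02722 >1
Stable set (-3.2500, 0).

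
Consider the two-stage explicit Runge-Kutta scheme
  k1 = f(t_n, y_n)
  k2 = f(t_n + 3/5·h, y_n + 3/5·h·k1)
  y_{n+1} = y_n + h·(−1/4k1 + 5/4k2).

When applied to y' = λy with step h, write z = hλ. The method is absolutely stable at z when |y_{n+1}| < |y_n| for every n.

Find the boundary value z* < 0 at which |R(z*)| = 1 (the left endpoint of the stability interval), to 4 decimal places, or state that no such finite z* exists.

left endpoint -1.3333.

On y'=λy, z=hλ:
  k1=λy_n ⇒ h·k1=z·y_n;  k2=λ(1+3/5z)y_n ⇒ h·k2=z(1+3/5z)y_n
  y_{n+1}/y_n = 1 − 1/4z + 5/4z(1+3/5z) = 1 + z + 3/4z²
  so R(z) = 1 + z + 3/4z².

Find x<0 with |R(x)|<1.
x=-1.62: |R|=1.3483
R=1: x+3/4x²=0 ⇒ x=−4/3=-1.3333; min R=1−1/(4·3/4)=0.6667>−1
Confirm numerically:
  x=-1.302: |R|=0.96940 <1
  x=-1.082: |R|=0.79604 <1
  x=-0.537: |R|=0.67928 <1
  x=-1.765: |R|=1.57142 >1
  x=-1.405: |R|=1.07552 >1
  x=-1.387: |R|=1.05583 >1
So |R|<1 on (-1.3333, 0).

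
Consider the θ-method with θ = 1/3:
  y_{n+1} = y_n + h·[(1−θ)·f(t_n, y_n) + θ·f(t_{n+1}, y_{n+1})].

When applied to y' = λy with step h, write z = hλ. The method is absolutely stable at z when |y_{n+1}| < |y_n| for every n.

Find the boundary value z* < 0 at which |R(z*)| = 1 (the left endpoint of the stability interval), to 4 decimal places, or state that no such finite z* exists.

With y'=λy (z=hλ):
  y_{n+1} = y_n + z·[2/3·y_n + 1/3·y_{n+1}] ⇒ (1 − 1/3z)y_{n+1} = (1 + 2/3z)y_n
  ⇒ R(z) = (1 + 2/3z)/(1 − 1/3z).

Boundary: |R(x)|=1, x<0.
x=-1.02: |R|=0.2388
R=−1: 1+2/3x = −1+1/3x ⇒ -1/3x=2 ⇒ x=2/(-1/3)=-6.0000
Confirm numerically:
  x=-5.270: |R|=0.91173 <1
  x=-5.049: |R|=0.88185 <1
  x=-3.158: |R|=0.53849 <1
  x=-6.280: |R|=1.03017 >1
  x=-6.023: |R|=1.00255 >1
Interval (-6.0000, 0).

z* = -6.0000.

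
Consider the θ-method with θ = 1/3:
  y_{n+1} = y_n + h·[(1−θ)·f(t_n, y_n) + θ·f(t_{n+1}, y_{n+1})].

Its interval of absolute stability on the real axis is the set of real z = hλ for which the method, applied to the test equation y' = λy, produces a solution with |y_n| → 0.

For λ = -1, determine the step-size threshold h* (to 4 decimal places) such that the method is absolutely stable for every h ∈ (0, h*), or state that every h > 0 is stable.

On y'=λy, z=hλ:
  y_{n+1} = y_n + z·[2/3·y_n + 1/3·y_{n+1}] ⇒ (1 − 1/3z)y_{n+1} = (1 + 2/3z)y_n
  ⇒ R(z) = (1 + 2/3z)/(1 − 1/3z).

Find x<0 with |R(x)|<1.
x=-0.98: |R|=0.2613
R=−1: 1+2/3x = −1+1/3x ⇒ -1/3x=2 ⇒ x=2/(-1/3)=-6.0000
Confirm numerically:
  x=-5.554: |R|=0.94786 <1
  x=-5.257: |R|=0.91002 <1
  x=-4.039: |R|=0.72141 <1
  x=-6.223: |R|=1.02418 >1
  x=-6.039: |R|=1.00431 >1
So |R|<1 on (-6.0000, 0).

(-6.0000,0); λ=-1 ⇒ h* = (6)/1 = 6.0000.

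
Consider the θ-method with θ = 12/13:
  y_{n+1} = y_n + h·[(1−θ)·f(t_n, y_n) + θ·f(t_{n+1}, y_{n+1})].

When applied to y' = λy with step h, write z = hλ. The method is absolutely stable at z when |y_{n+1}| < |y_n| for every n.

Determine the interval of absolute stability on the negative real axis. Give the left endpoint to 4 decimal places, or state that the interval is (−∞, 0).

Test eqn y'=λy, z=hλ:
  y_{n+1} = y_n + z·[1/13·y_n + 12/13·y_{n+1}] ⇒ (1 − 12/13z)y_{n+1} = (1 + 1/13z)y_n
  Hence R(z) = (1 + 1/13z)/(1 − 12/13z).

Find x<0 with |R(x)|<1.
x=-0.5: |R|=0.6579
x=-2: |R|=0.2973
x=-10: |R|=0.0226
x=-100: |R|=0.0717
θ=12/13≥1/2 ⇒ |1+1/13x|<|1−12/13x| ∀x<0 ⇒ stable on all of ℝ⁻.

unbounded; (−∞, 0).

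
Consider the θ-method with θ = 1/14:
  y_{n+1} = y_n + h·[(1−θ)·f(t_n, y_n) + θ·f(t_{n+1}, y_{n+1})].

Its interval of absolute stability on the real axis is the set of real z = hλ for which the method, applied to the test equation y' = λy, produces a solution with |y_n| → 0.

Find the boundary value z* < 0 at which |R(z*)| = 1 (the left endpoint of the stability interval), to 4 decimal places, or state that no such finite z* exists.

left endpoint -2.3333.

On y'=λy, z=hλ:
  y_{n+1} = y_n + z·[13/14·y_n + 1/14·y_{n+1}] ⇒ (1 − 1/14z)y_{n+1} = (1 + 13/14z)y_n
  R(z) = (1 + 13/14z)/(1 − 1/14z).

Boundary: |R(x)|=1, x<0.
x=-0.34: |R|=0.6681
R=−1: 1+13/14x = −1+1/14x ⇒ -6/7x=2 ⇒ x=2/(-6/7)=-2.3333
Confirm numerically:
  x=-1.397: |R|=0.27025 <1
  x=-1.110: |R|=0.02846 <1
  x=-1.034: |R|=0.03712 <1
  x=-2.590: |R|=1.18565 >1
  x=-2.557: |R|=1.16211 >1
So |R|<1 on (-2.3333, 0).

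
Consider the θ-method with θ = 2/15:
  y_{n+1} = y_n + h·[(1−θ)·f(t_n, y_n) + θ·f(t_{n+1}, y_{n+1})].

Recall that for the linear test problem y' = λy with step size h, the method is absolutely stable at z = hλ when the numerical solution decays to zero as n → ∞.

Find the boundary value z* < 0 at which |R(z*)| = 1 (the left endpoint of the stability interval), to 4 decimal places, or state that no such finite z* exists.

z* = -2.7273.

Test eqn y'=λy, z=hλ:
  y_{n+1} = y_n + z·[13/15·y_n + 2/15·y_{n+1}] ⇒ (1 − 2/15z)y_{n+1} = (1 + 13/15z)y_n
  so R(z) = (1 + 13/15z)/(1 − 2/15z).

Need |R(x)|<1, x<0.
x=-1.51: |R|=0.2569
R=−1: 1+13/15x = −1+2/15x ⇒ -11/15x=2 ⇒ x=2/(-11/15)=-2.7273
Confirm numerically:
  x=-2.316: |R|=0.76956 <1
  x=-2.141: |R|=0.66554 <1
  x=-1.496: |R|=0.24722 <1
  x=-3.304: |R|=1.29359 >1
  x=-3.218: |R|=1.25182 >1
  x=-2.784: |R|=1.03034 >1
So |R|<1 on (-2.7273, 0).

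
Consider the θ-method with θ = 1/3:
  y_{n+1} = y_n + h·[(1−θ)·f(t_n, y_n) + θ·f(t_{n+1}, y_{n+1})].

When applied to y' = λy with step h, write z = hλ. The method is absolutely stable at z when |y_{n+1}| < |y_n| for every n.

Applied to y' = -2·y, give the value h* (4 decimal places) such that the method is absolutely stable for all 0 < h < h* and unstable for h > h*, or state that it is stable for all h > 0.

(-6.0000,0); λ=-2 ⇒ h* = (6)/2 = 3.0000.

With y'=λy (z=hλ):
  y_{n+1} = y_n + z·[2/3·y_n + 1/3·y_{n+1}] ⇒ (1 − 1/3z)y_{n+1} = (1 + 2/3z)y_n
  ⇒ R(z) = (1 + 2/3z)/(1 − 1/3z).

Need |R(x)|<1, x<0.
x=-0.38: |R|=0.6627
R=−1: 1+2/3x = −1+1/3x ⇒ -1/3x=2 ⇒ x=2/(-1/3)=-6.0000
Confirm numerically:
  x=-5.555: |R|=0.94798 <1
  x=-2.602: |R|=0.39343 <1
  x=-2.506: |R|=0.36542 <1
  x=-6.312: |R|=1.03351 >1
  x=-6.231: |R|=1.02502 >1
  x=-6.147: |R|=1.01607 >1
Interval (-6.0000, 0).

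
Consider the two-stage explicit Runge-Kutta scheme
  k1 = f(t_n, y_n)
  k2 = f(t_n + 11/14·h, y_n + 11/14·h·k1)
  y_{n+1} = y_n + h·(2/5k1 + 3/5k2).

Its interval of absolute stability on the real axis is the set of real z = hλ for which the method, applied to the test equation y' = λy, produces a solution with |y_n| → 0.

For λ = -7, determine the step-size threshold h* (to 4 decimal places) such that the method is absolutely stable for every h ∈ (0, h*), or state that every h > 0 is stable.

On y'=λy, z=hλ:
  k1=λy_n ⇒ h·k1=z·y_n;  k2=λ(1+11/14z)y_n ⇒ h·k2=z(1+11/14z)y_n
  y_{n+1}/y_n = 1 + 2/5z + 3/5z(1+11/14z) = 1 + z + 33/70z²
  ⇒ R(z) = 1 + z + 33/70z².

Find x<0 with |R(x)|<1.
x=-0.74: |R|=0.5182
R=1: x+33/70x²=0 ⇒ x=−70/33=-2.1212; min R=1−1/(4·33/70)=0.4697>−1
Confirm numerically:
  x=-1.969: |R|=0.85871 <1
  x=-1.487: |R|=0.55541 <1
  x=-1.431: |R|=0.53437 <1
  x=-1.392: |R|=0.52147 <1
  x=-2.637: |R|=1.64121 >1
  x=-2.263: |R|=1.15127 >1
Stable set (-2.1212, 0).

(-2.1212,0); λ=-7 ⇒ h* = (70/33)/7 = 0.3030.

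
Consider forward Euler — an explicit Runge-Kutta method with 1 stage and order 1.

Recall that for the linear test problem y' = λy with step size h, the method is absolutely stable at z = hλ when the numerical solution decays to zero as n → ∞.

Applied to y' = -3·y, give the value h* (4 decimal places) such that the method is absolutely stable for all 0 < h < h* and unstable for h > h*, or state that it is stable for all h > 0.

(-2.0000,0); λ=-3 ⇒ h* = 0.6667.

On y'=λy, z=hλ:
  order 1, 1-stage ⇒ R(z)=1+z
  (e.g. R(-1.19)=-0.19000, |R|=0.19000)

Solve |R(x)|<1 on ℝ⁻.
x=-1.19: |R|=0.1900
|R(-2.39)|=1.3900 |R(-1.89)|=0.8900 |R(-1.69)|=0.6900
Bisect:
  x_lo=-2.7313 |R|=1.7313  x_hi=-0.2375 |R|=0.7625
  mid=-1.48439 |R|=0.48439 →hi
  mid=-2.10782 |R|=1.10782 →lo
  mid=-1.79611 |R|=0.79611 →hi
  mid=-1.95196 |R|=0.95196 →hi
  mid=-2.02989 |R|=1.02989 →lo
  mid=-1.99093 |R|=0.99093 →hi
  mid=-2.01041 |R|=1.01041 →lo
  ...
  [-2.00006,-1.99991] ⇒ x*=-2.0000
So |R|<1 on (-2.0000, 0).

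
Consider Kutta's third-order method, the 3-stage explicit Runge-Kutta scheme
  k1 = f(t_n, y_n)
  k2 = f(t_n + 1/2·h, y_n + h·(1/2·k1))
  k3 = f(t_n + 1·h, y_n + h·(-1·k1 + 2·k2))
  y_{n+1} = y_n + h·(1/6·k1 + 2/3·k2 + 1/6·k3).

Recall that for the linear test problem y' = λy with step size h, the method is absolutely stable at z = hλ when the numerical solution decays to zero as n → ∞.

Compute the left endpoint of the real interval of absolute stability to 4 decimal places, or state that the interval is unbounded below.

left endpoint -2.5127.

Set f=λy, z=hλ:
  order 3, 3-stage ⇒ R(z)=1+z+z^2/2+z^3/6
  (e.g. R(-0.85)=0.40890, |R|=0.40890)

Find x<0 with |R(x)|<1.
x=-0.85: |R|=0.4089
|R(-1.82)|=0.1686 |R(-1.23)|=0.2163 |R(-0.77)|=0.4504
Bisect:
  x_lo=-3.2090 |R|=2.5676  x_hi=-0.2954 |R|=0.7439
  mid=-1.75219 |R|=0.11369 →hi
  mid=-2.48057 |R|=0.94788 →hi
  mid=-2.84476 |R|=1.63538 →lo
  mid=-2.66267 |R|=1.26406 →lo
  mid=-2.57162 |R|=1.09945 →lo
  mid=-2.52609 |R|=1.02208 →lo
  mid=-2.50333 |R|=0.98459 →hi
  ...
  [-2.51276,-2.51258] ⇒ x*=-2.5127
Interval (-2.5127, 0).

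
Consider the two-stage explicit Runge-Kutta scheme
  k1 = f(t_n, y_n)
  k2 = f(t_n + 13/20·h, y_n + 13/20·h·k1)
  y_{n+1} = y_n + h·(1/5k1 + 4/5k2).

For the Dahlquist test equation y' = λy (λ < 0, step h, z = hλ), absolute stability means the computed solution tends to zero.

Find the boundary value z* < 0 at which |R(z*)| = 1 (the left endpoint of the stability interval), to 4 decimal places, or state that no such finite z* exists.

z* = -1.9231.

With y'=λy (z=hλ):
  k1=λy_n ⇒ h·k1=z·y_n;  k2=λ(1+13/20z)y_n ⇒ h·k2=z(1+13/20z)y_n
  y_{n+1}/y_n = 1 + 1/5z + 4/5z(1+13/20z) = 1 + z + 13/25z²
  R(z) = 1 + z + 13/25z².

Find x<0 with |R(x)|<1.
x=-1.24: |R|=0.5596
R=1: x+13/25x²=0 ⇒ x=−25/13=-1.9231; min R=1−1/(4·13/25)=0.5192>−1
Confirm numerically:
  x=-1.222: |R|=0.55451 <1
  x=-1.089: |R|=0.52768 <1
  x=-0.931: |R|=0.51972 <1
  x=-0.886: |R|=0.52220 <1
  x=-2.238: |R|=1.36649 >1
  x=-2.137: |R|=1.23772 >1
So |R|<1 on (-1.9231, 0).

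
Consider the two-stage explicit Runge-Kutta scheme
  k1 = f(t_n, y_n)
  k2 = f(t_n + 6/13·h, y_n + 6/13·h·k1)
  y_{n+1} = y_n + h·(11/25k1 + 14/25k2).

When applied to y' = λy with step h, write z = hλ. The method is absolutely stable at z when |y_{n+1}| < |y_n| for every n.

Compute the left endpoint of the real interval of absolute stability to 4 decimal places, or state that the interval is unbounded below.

left endpoint -3.8690.

On y'=λy, z=hλ:
  k1=λy_n ⇒ h·k1=z·y_n;  k2=λ(1+6/13z)y_n ⇒ h·k2=z(1+6/13z)y_n
  y_{n+1}/y_n = 1 + 11/25z + 14/25z(1+6/13z) = 1 + z + 84/325z²
  so R(z) = 1 + z + 84/325z².

Find x<0 with |R(x)|<1.
x=-0.78: |R|=0.3772
R=1: x+84/325x²=0 ⇒ x=−325/84=-3.8690; min R=1−1/(4·84/325)=0.0327>−1
Confirm numerically:
  x=-3.440: |R|=0.61853 <1
  x=-2.937: |R|=0.29248 <1
  x=-2.404: |R|=0.08971 <1
  x=-4.434: |R|=1.64745 >1
  x=-4.122: |R|=1.26949 >1
  x=-4.119: |R|=1.26610 >1
So |R|<1 on (-3.8690, 0).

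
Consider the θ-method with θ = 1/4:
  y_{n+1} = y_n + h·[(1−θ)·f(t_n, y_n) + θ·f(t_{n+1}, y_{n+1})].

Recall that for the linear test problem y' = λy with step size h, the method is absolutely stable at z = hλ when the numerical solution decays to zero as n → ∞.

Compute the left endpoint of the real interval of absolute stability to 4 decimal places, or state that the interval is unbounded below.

z* = -4.0000.

Set f=λy, z=hλ:
  y_{n+1} = y_n + z·[3/4·y_n + 1/4·y_{n+1}] ⇒ (1 − 1/4z)y_{n+1} = (1 + 3/4z)y_n
  ⇒ R(z) = (1 + 3/4z)/(1 − 1/4z).

Solve |R(x)|<1 on ℝ⁻.
x=-1.1: |R|=0.1373
R=−1: 1+3/4x = −1+1/4x ⇒ -1/2x=2 ⇒ x=2/(-1/2)=-4.0000
Confirm numerically:
  x=-3.555: |R|=0.88220 <1
  x=-3.313: |R|=0.81212 <1
  x=-3.175: |R|=0.77003 <1
  x=-1.659: |R|=0.17265 <1
  x=-4.515: |R|=1.12096 >1
  x=-4.514: |R|=1.12074 >1
So |R|<1 on (-4.0000, 0).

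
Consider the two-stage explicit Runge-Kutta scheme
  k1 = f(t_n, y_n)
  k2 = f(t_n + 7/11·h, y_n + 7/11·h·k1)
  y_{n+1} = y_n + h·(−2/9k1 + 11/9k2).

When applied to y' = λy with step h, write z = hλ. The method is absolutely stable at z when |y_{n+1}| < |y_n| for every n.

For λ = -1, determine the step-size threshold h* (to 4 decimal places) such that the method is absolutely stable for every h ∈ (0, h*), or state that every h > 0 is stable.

On y'=λy, z=hλ:
  k1=λy_n ⇒ h·k1=z·y_n;  k2=λ(1+7/11z)y_n ⇒ h·k2=z(1+7/11z)y_n
  y_{n+1}/y_n = 1 − 2/9z + 11/9z(1+7/11z) = 1 + z + 7/9z²
  Hence R(z) = 1 + z + 7/9z².

Need |R(x)|<1, x<0.
x=-1.07: |R|=0.8205
R=1: x+7/9x²=0 ⇒ x=−9/7=-1.2857; min R=1−1/(4·7/9)=0.6786>−1
Confirm numerically:
  x=-1.140: |R|=0.87080 <1
  x=-1.018: |R|=0.78803 <1
  x=-0.919: |R|=0.73788 <1
  x=-1.818: |R|=1.75265 >1
  x=-1.810: |R|=1.73808 >1
  x=-1.561: |R|=1.33423 >1
Interval (-1.2857, 0).

(-1.2857,0); λ=-1 ⇒ h* = (9/7)/1 = 1.2857.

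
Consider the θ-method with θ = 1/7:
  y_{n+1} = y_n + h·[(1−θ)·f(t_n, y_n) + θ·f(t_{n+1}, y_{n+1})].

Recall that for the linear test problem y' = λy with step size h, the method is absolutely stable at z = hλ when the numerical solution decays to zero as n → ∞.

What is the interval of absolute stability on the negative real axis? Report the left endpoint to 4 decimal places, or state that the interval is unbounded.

(-2.8000, 0).

Test eqn y'=λy, z=hλ:
  y_{n+1} = y_n + z·[6/7·y_n + 1/7·y_{n+1}] ⇒ (1 − 1/7z)y_{n+1} = (1 + 6/7z)y_n
  R(z) = (1 + 6/7z)/(1 − 1/7z).

Solve |R(x)|<1 on ℝ⁻.
x=-0.83: |R|=0.2580
R=−1: 1+6/7x = −1+1/7x ⇒ -5/7x=2 ⇒ x=2/(-5/7)=-2.8000
Confirm numerically:
  x=-2.163: |R|=0.65241 <1
  x=-1.910: |R|=0.50056 <1
  x=-1.458: |R|=0.20667 <1
  x=-3.186: |R|=1.18948 >1
  x=-3.131: |R|=1.16336 >1
  x=-2.932: |R|=1.06645 >1
Stable set (-2.8000, 0).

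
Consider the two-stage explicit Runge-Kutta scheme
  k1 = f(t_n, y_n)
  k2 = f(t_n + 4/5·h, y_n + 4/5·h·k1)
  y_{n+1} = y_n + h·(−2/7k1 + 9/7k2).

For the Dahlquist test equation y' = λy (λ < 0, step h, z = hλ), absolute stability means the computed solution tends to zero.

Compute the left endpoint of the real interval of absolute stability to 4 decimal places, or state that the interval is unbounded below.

Set f=λy, z=hλ:
  k1=λy_n ⇒ h·k1=z·y_n;  k2=λ(1+4/5z)y_n ⇒ h·k2=z(1+4/5z)y_n
  y_{n+1}/y_n = 1 − 2/7z + 9/7z(1+4/5z) = 1 + z + 36/35z²
  so R(z) = 1 + z + 36/35z².

Find x<0 with |R(x)|<1.
x=-1.46: |R|=1.7325
R=1: x+36/35x²=0 ⇒ x=−35/36=-0.9722; min R=1−1/(4·36/35)=0.7569>−1
Confirm numerically:
  x=-0.673: |R|=0.79287 <1
  x=-0.566: |R|=0.76351 <1
  x=-0.469: |R|=0.75725 <1
  x=-0.445: |R|=0.75868 <1
  x=-1.466: |R|=1.74456 >1
  x=-1.361: |R|=1.54424 >1
Interval (-0.9722, 0).

z* = -0.9722.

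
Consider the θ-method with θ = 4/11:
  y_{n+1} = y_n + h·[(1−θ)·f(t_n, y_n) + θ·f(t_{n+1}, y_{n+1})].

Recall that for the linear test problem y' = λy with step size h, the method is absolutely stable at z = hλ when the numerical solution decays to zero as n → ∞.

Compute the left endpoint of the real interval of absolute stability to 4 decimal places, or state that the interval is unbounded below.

Set f=λy, z=hλ:
  y_{n+1} = y_n + z·[7/11·y_n + 4/11·y_{n+1}] ⇒ (1 − 4/11z)y_{n+1} = (1 + 7/11z)y_n
  so R(z) = (1 + 7/11z)/(1 − 4/11z).

Find x<0 with |R(x)|<1.
x=-1.61: |R|=0.0155
R=−1: 1+7/11x = −1+4/11x ⇒ -3/11x=2 ⇒ x=2/(-3/11)=-7.3333
Confirm numerically:
  x=-6.204: |R|=0.90541 <1
  x=-5.675: |R|=0.85237 <1
  x=-3.579: |R|=0.55510 <1
  x=-2.984: |R|=0.43111 <1
  x=-7.867: |R|=1.03770 >1
  x=-7.649: |R|=1.02277 >1
So |R|<1 on (-7.3333, 0).

z* = -7.3333.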